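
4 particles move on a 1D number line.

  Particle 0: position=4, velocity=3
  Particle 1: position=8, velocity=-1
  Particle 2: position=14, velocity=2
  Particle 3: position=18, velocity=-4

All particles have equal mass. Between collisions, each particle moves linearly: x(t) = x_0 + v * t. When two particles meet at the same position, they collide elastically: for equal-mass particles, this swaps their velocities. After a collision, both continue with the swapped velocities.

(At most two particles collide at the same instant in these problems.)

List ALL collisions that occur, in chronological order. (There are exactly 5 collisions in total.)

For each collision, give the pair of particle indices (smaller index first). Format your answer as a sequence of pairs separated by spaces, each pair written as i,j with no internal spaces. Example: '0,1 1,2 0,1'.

Answer: 2,3 0,1 1,2 0,1 2,3

Derivation:
Collision at t=2/3: particles 2 and 3 swap velocities; positions: p0=6 p1=22/3 p2=46/3 p3=46/3; velocities now: v0=3 v1=-1 v2=-4 v3=2
Collision at t=1: particles 0 and 1 swap velocities; positions: p0=7 p1=7 p2=14 p3=16; velocities now: v0=-1 v1=3 v2=-4 v3=2
Collision at t=2: particles 1 and 2 swap velocities; positions: p0=6 p1=10 p2=10 p3=18; velocities now: v0=-1 v1=-4 v2=3 v3=2
Collision at t=10/3: particles 0 and 1 swap velocities; positions: p0=14/3 p1=14/3 p2=14 p3=62/3; velocities now: v0=-4 v1=-1 v2=3 v3=2
Collision at t=10: particles 2 and 3 swap velocities; positions: p0=-22 p1=-2 p2=34 p3=34; velocities now: v0=-4 v1=-1 v2=2 v3=3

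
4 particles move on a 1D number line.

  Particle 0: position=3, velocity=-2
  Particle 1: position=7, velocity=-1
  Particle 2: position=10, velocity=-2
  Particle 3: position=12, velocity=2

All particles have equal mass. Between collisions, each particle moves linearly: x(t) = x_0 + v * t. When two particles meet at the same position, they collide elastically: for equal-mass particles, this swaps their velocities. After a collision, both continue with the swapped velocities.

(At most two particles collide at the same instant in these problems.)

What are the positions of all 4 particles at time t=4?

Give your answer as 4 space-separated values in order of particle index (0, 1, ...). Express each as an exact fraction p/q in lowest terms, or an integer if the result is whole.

Collision at t=3: particles 1 and 2 swap velocities; positions: p0=-3 p1=4 p2=4 p3=18; velocities now: v0=-2 v1=-2 v2=-1 v3=2
Advance to t=4 (no further collisions before then); velocities: v0=-2 v1=-2 v2=-1 v3=2; positions = -5 2 3 20

Answer: -5 2 3 20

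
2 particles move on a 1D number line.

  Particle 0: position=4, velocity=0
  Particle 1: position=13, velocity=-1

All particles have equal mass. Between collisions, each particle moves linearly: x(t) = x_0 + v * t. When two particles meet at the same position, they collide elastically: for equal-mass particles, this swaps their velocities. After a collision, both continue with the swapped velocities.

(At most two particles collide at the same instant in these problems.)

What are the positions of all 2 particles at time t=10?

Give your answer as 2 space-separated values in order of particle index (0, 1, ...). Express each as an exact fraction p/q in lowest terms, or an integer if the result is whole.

Answer: 3 4

Derivation:
Collision at t=9: particles 0 and 1 swap velocities; positions: p0=4 p1=4; velocities now: v0=-1 v1=0
Advance to t=10 (no further collisions before then); velocities: v0=-1 v1=0; positions = 3 4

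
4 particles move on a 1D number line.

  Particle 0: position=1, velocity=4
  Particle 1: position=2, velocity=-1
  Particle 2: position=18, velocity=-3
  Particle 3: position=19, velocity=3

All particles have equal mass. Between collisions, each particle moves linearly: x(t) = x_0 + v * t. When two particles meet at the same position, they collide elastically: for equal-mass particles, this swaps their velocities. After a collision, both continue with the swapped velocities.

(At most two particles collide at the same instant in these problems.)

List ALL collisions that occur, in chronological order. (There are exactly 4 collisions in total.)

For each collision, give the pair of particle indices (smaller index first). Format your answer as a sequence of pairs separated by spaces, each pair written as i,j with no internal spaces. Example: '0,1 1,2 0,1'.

Collision at t=1/5: particles 0 and 1 swap velocities; positions: p0=9/5 p1=9/5 p2=87/5 p3=98/5; velocities now: v0=-1 v1=4 v2=-3 v3=3
Collision at t=17/7: particles 1 and 2 swap velocities; positions: p0=-3/7 p1=75/7 p2=75/7 p3=184/7; velocities now: v0=-1 v1=-3 v2=4 v3=3
Collision at t=8: particles 0 and 1 swap velocities; positions: p0=-6 p1=-6 p2=33 p3=43; velocities now: v0=-3 v1=-1 v2=4 v3=3
Collision at t=18: particles 2 and 3 swap velocities; positions: p0=-36 p1=-16 p2=73 p3=73; velocities now: v0=-3 v1=-1 v2=3 v3=4

Answer: 0,1 1,2 0,1 2,3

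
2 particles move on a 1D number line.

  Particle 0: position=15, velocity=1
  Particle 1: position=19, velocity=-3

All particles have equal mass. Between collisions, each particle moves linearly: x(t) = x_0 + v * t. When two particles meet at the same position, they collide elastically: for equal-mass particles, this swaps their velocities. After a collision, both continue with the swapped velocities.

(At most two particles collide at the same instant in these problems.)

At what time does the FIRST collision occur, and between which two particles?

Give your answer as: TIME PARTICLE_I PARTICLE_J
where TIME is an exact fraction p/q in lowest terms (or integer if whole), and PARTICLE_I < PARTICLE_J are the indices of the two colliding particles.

Answer: 1 0 1

Derivation:
Pair (0,1): pos 15,19 vel 1,-3 -> gap=4, closing at 4/unit, collide at t=1
Earliest collision: t=1 between 0 and 1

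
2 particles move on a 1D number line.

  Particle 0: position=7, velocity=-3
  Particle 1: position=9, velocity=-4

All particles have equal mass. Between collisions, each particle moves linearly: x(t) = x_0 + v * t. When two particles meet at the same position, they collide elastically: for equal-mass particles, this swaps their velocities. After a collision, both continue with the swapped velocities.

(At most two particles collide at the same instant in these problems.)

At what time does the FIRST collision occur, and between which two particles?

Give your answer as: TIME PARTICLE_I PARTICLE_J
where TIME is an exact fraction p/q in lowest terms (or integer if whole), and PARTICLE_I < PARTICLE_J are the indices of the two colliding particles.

Answer: 2 0 1

Derivation:
Pair (0,1): pos 7,9 vel -3,-4 -> gap=2, closing at 1/unit, collide at t=2
Earliest collision: t=2 between 0 and 1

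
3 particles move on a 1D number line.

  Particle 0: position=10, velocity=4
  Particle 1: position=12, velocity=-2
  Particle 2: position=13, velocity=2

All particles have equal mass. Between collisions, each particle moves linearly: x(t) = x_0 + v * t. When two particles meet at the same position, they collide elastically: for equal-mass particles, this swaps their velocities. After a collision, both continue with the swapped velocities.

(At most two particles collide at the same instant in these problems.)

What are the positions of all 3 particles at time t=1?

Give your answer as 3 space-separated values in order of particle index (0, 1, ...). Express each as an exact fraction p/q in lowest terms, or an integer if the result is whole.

Answer: 10 14 15

Derivation:
Collision at t=1/3: particles 0 and 1 swap velocities; positions: p0=34/3 p1=34/3 p2=41/3; velocities now: v0=-2 v1=4 v2=2
Advance to t=1 (no further collisions before then); velocities: v0=-2 v1=4 v2=2; positions = 10 14 15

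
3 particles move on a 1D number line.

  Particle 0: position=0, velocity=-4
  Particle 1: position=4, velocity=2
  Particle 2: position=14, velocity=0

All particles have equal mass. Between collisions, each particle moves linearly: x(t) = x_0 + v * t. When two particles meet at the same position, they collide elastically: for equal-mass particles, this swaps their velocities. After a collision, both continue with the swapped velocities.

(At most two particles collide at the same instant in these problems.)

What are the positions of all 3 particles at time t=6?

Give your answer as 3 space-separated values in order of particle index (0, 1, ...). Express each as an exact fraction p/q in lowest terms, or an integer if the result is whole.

Collision at t=5: particles 1 and 2 swap velocities; positions: p0=-20 p1=14 p2=14; velocities now: v0=-4 v1=0 v2=2
Advance to t=6 (no further collisions before then); velocities: v0=-4 v1=0 v2=2; positions = -24 14 16

Answer: -24 14 16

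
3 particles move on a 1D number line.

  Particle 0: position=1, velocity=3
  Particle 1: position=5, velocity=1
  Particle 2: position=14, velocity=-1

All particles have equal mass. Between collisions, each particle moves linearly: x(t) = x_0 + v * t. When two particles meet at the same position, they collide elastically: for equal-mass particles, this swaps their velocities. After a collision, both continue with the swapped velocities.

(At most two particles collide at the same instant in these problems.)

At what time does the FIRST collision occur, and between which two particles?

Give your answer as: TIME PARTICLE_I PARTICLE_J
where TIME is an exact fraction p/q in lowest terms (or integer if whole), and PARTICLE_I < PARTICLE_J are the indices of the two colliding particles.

Answer: 2 0 1

Derivation:
Pair (0,1): pos 1,5 vel 3,1 -> gap=4, closing at 2/unit, collide at t=2
Pair (1,2): pos 5,14 vel 1,-1 -> gap=9, closing at 2/unit, collide at t=9/2
Earliest collision: t=2 between 0 and 1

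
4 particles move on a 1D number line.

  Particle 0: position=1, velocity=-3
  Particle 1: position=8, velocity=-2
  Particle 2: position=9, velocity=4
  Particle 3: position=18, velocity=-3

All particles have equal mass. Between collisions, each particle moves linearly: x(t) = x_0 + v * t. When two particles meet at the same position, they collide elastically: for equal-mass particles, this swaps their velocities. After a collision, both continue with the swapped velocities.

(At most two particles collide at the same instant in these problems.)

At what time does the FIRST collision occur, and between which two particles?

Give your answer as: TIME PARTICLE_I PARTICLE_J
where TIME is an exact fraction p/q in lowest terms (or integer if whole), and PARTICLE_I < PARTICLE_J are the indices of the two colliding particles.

Answer: 9/7 2 3

Derivation:
Pair (0,1): pos 1,8 vel -3,-2 -> not approaching (rel speed -1 <= 0)
Pair (1,2): pos 8,9 vel -2,4 -> not approaching (rel speed -6 <= 0)
Pair (2,3): pos 9,18 vel 4,-3 -> gap=9, closing at 7/unit, collide at t=9/7
Earliest collision: t=9/7 between 2 and 3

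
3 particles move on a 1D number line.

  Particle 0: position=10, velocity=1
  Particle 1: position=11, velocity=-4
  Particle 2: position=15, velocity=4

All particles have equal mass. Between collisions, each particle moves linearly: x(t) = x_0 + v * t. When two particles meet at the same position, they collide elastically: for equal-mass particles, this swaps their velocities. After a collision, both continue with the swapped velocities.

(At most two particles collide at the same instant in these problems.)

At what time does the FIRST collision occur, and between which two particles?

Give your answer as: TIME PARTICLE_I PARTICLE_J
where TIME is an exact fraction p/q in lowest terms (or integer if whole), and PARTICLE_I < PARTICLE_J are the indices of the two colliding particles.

Answer: 1/5 0 1

Derivation:
Pair (0,1): pos 10,11 vel 1,-4 -> gap=1, closing at 5/unit, collide at t=1/5
Pair (1,2): pos 11,15 vel -4,4 -> not approaching (rel speed -8 <= 0)
Earliest collision: t=1/5 between 0 and 1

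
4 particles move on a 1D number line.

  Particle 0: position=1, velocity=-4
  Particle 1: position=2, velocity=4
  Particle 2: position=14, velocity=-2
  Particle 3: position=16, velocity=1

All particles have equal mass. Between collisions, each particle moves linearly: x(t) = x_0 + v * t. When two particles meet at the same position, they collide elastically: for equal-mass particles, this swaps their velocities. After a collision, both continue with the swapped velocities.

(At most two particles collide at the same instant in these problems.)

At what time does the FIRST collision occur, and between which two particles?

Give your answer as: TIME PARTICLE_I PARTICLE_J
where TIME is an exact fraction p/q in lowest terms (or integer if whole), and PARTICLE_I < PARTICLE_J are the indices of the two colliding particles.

Pair (0,1): pos 1,2 vel -4,4 -> not approaching (rel speed -8 <= 0)
Pair (1,2): pos 2,14 vel 4,-2 -> gap=12, closing at 6/unit, collide at t=2
Pair (2,3): pos 14,16 vel -2,1 -> not approaching (rel speed -3 <= 0)
Earliest collision: t=2 between 1 and 2

Answer: 2 1 2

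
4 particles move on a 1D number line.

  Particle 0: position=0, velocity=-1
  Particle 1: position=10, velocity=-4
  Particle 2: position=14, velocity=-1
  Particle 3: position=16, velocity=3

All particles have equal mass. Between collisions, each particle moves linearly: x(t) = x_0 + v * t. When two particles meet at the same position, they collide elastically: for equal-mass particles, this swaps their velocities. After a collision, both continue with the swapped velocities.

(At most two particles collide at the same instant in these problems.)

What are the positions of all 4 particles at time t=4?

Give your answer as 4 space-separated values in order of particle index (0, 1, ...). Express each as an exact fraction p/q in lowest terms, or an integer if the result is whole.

Collision at t=10/3: particles 0 and 1 swap velocities; positions: p0=-10/3 p1=-10/3 p2=32/3 p3=26; velocities now: v0=-4 v1=-1 v2=-1 v3=3
Advance to t=4 (no further collisions before then); velocities: v0=-4 v1=-1 v2=-1 v3=3; positions = -6 -4 10 28

Answer: -6 -4 10 28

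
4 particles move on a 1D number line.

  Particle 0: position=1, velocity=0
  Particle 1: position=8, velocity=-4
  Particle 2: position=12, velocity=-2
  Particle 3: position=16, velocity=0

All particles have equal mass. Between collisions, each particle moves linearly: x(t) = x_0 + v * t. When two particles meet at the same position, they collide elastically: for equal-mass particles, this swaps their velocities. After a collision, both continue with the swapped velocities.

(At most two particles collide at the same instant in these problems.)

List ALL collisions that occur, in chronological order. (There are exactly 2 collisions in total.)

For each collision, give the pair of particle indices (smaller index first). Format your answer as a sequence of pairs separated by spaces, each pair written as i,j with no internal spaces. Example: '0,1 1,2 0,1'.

Answer: 0,1 1,2

Derivation:
Collision at t=7/4: particles 0 and 1 swap velocities; positions: p0=1 p1=1 p2=17/2 p3=16; velocities now: v0=-4 v1=0 v2=-2 v3=0
Collision at t=11/2: particles 1 and 2 swap velocities; positions: p0=-14 p1=1 p2=1 p3=16; velocities now: v0=-4 v1=-2 v2=0 v3=0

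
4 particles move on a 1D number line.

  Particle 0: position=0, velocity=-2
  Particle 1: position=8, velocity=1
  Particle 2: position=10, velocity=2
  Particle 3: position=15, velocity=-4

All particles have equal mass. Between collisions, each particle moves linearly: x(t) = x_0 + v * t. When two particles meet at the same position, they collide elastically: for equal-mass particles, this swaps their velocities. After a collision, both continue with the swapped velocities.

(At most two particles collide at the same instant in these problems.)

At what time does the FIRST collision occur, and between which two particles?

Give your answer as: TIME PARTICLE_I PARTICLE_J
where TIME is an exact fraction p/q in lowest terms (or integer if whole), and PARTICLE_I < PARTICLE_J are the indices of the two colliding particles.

Answer: 5/6 2 3

Derivation:
Pair (0,1): pos 0,8 vel -2,1 -> not approaching (rel speed -3 <= 0)
Pair (1,2): pos 8,10 vel 1,2 -> not approaching (rel speed -1 <= 0)
Pair (2,3): pos 10,15 vel 2,-4 -> gap=5, closing at 6/unit, collide at t=5/6
Earliest collision: t=5/6 between 2 and 3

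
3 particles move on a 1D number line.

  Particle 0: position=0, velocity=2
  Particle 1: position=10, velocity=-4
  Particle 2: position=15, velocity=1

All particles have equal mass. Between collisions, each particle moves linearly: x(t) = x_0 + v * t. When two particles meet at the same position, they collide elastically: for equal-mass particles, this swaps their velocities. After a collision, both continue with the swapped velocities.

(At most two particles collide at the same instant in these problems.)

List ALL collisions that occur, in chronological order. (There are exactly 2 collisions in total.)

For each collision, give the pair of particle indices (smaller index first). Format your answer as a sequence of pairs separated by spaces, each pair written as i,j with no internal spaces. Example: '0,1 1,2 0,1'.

Collision at t=5/3: particles 0 and 1 swap velocities; positions: p0=10/3 p1=10/3 p2=50/3; velocities now: v0=-4 v1=2 v2=1
Collision at t=15: particles 1 and 2 swap velocities; positions: p0=-50 p1=30 p2=30; velocities now: v0=-4 v1=1 v2=2

Answer: 0,1 1,2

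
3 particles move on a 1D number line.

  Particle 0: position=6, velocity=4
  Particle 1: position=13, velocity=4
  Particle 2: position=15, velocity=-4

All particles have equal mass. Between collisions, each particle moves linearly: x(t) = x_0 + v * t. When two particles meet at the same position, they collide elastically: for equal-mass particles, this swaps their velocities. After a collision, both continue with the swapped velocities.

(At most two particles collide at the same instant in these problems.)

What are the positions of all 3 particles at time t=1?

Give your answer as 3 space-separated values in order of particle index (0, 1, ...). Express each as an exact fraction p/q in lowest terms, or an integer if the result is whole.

Answer: 10 11 17

Derivation:
Collision at t=1/4: particles 1 and 2 swap velocities; positions: p0=7 p1=14 p2=14; velocities now: v0=4 v1=-4 v2=4
Advance to t=1 (no further collisions before then); velocities: v0=4 v1=-4 v2=4; positions = 10 11 17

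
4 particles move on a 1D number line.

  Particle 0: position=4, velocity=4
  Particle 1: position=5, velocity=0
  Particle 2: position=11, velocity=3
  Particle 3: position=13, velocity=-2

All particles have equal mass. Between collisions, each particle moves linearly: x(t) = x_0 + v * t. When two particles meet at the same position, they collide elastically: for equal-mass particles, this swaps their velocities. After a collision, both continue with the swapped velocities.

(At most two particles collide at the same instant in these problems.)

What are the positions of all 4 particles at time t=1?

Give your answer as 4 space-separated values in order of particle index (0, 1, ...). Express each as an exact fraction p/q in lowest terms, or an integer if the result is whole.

Answer: 5 8 11 14

Derivation:
Collision at t=1/4: particles 0 and 1 swap velocities; positions: p0=5 p1=5 p2=47/4 p3=25/2; velocities now: v0=0 v1=4 v2=3 v3=-2
Collision at t=2/5: particles 2 and 3 swap velocities; positions: p0=5 p1=28/5 p2=61/5 p3=61/5; velocities now: v0=0 v1=4 v2=-2 v3=3
Advance to t=1 (no further collisions before then); velocities: v0=0 v1=4 v2=-2 v3=3; positions = 5 8 11 14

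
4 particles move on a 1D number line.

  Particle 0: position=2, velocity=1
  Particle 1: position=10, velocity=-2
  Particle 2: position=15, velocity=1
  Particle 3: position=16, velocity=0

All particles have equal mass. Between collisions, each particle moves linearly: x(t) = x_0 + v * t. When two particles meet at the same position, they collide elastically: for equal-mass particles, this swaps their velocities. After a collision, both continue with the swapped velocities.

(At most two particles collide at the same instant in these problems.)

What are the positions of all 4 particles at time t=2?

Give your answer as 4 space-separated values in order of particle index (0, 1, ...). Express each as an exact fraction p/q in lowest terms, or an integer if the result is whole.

Answer: 4 6 16 17

Derivation:
Collision at t=1: particles 2 and 3 swap velocities; positions: p0=3 p1=8 p2=16 p3=16; velocities now: v0=1 v1=-2 v2=0 v3=1
Advance to t=2 (no further collisions before then); velocities: v0=1 v1=-2 v2=0 v3=1; positions = 4 6 16 17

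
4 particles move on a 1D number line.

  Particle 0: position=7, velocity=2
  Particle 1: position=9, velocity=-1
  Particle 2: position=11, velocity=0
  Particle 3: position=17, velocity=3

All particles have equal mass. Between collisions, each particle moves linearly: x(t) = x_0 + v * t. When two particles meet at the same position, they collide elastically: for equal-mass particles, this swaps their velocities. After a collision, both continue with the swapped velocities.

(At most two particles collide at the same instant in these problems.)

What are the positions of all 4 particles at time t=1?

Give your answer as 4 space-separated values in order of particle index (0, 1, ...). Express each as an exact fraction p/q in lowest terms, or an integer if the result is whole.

Collision at t=2/3: particles 0 and 1 swap velocities; positions: p0=25/3 p1=25/3 p2=11 p3=19; velocities now: v0=-1 v1=2 v2=0 v3=3
Advance to t=1 (no further collisions before then); velocities: v0=-1 v1=2 v2=0 v3=3; positions = 8 9 11 20

Answer: 8 9 11 20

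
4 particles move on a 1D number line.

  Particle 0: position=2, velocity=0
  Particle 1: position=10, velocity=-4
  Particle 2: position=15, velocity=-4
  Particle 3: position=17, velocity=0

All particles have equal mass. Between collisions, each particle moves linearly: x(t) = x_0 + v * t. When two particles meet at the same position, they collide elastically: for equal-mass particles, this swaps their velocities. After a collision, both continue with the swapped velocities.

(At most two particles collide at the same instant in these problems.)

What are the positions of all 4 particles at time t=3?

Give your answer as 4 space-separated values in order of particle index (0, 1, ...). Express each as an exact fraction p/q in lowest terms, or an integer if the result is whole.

Answer: -2 2 3 17

Derivation:
Collision at t=2: particles 0 and 1 swap velocities; positions: p0=2 p1=2 p2=7 p3=17; velocities now: v0=-4 v1=0 v2=-4 v3=0
Advance to t=3 (no further collisions before then); velocities: v0=-4 v1=0 v2=-4 v3=0; positions = -2 2 3 17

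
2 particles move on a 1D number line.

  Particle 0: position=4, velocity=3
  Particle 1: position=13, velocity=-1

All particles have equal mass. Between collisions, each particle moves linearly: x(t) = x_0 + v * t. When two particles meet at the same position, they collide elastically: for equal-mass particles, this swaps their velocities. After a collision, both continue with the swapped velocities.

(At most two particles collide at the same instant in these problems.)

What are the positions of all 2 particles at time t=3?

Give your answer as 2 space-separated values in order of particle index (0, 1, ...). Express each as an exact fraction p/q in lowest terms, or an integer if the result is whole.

Answer: 10 13

Derivation:
Collision at t=9/4: particles 0 and 1 swap velocities; positions: p0=43/4 p1=43/4; velocities now: v0=-1 v1=3
Advance to t=3 (no further collisions before then); velocities: v0=-1 v1=3; positions = 10 13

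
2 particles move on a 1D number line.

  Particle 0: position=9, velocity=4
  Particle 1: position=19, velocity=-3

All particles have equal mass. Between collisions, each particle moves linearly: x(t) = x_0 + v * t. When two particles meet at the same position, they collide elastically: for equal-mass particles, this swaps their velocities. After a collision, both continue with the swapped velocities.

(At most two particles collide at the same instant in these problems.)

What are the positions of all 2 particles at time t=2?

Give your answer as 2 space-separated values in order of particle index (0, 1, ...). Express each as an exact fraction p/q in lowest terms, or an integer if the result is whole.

Collision at t=10/7: particles 0 and 1 swap velocities; positions: p0=103/7 p1=103/7; velocities now: v0=-3 v1=4
Advance to t=2 (no further collisions before then); velocities: v0=-3 v1=4; positions = 13 17

Answer: 13 17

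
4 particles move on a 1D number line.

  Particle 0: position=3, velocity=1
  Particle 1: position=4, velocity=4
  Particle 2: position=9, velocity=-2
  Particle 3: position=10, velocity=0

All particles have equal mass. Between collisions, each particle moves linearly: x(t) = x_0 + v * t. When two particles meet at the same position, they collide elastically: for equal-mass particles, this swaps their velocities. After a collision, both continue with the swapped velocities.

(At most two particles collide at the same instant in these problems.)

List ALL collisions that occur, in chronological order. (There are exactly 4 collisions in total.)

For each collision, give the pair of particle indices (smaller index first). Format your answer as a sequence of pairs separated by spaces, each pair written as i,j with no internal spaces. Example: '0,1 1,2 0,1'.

Answer: 1,2 2,3 0,1 1,2

Derivation:
Collision at t=5/6: particles 1 and 2 swap velocities; positions: p0=23/6 p1=22/3 p2=22/3 p3=10; velocities now: v0=1 v1=-2 v2=4 v3=0
Collision at t=3/2: particles 2 and 3 swap velocities; positions: p0=9/2 p1=6 p2=10 p3=10; velocities now: v0=1 v1=-2 v2=0 v3=4
Collision at t=2: particles 0 and 1 swap velocities; positions: p0=5 p1=5 p2=10 p3=12; velocities now: v0=-2 v1=1 v2=0 v3=4
Collision at t=7: particles 1 and 2 swap velocities; positions: p0=-5 p1=10 p2=10 p3=32; velocities now: v0=-2 v1=0 v2=1 v3=4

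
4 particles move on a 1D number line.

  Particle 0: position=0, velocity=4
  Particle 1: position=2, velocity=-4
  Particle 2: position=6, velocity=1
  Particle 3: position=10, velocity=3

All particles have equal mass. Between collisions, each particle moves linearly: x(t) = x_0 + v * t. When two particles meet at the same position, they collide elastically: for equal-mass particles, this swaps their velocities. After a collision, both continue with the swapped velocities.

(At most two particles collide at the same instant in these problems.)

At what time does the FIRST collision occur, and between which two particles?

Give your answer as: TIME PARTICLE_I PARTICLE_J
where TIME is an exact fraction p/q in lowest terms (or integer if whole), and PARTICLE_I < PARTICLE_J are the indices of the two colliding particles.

Pair (0,1): pos 0,2 vel 4,-4 -> gap=2, closing at 8/unit, collide at t=1/4
Pair (1,2): pos 2,6 vel -4,1 -> not approaching (rel speed -5 <= 0)
Pair (2,3): pos 6,10 vel 1,3 -> not approaching (rel speed -2 <= 0)
Earliest collision: t=1/4 between 0 and 1

Answer: 1/4 0 1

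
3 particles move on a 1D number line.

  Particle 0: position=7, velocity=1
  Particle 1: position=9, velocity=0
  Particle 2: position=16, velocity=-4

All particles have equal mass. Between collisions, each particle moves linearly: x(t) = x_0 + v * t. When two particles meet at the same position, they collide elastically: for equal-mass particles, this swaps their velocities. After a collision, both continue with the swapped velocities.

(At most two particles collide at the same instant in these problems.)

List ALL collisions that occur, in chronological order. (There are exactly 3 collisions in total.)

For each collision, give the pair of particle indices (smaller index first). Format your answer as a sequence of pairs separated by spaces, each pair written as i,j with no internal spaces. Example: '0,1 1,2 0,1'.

Answer: 1,2 0,1 1,2

Derivation:
Collision at t=7/4: particles 1 and 2 swap velocities; positions: p0=35/4 p1=9 p2=9; velocities now: v0=1 v1=-4 v2=0
Collision at t=9/5: particles 0 and 1 swap velocities; positions: p0=44/5 p1=44/5 p2=9; velocities now: v0=-4 v1=1 v2=0
Collision at t=2: particles 1 and 2 swap velocities; positions: p0=8 p1=9 p2=9; velocities now: v0=-4 v1=0 v2=1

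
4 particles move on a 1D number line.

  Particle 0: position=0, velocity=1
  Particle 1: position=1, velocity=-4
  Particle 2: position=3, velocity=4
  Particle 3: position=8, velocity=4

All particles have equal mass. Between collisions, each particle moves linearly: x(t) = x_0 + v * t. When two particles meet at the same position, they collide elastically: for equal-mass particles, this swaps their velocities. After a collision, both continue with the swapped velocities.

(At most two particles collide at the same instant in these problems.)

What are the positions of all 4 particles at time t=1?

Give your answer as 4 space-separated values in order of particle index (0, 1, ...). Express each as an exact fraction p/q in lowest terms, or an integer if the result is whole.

Answer: -3 1 7 12

Derivation:
Collision at t=1/5: particles 0 and 1 swap velocities; positions: p0=1/5 p1=1/5 p2=19/5 p3=44/5; velocities now: v0=-4 v1=1 v2=4 v3=4
Advance to t=1 (no further collisions before then); velocities: v0=-4 v1=1 v2=4 v3=4; positions = -3 1 7 12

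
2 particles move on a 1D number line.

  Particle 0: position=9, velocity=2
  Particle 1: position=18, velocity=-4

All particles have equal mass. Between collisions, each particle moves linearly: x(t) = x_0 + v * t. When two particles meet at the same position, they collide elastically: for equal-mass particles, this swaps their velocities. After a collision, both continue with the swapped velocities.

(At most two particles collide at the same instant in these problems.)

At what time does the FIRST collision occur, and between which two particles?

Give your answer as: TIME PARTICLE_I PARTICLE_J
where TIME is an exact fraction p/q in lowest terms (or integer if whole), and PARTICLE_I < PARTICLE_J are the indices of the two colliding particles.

Pair (0,1): pos 9,18 vel 2,-4 -> gap=9, closing at 6/unit, collide at t=3/2
Earliest collision: t=3/2 between 0 and 1

Answer: 3/2 0 1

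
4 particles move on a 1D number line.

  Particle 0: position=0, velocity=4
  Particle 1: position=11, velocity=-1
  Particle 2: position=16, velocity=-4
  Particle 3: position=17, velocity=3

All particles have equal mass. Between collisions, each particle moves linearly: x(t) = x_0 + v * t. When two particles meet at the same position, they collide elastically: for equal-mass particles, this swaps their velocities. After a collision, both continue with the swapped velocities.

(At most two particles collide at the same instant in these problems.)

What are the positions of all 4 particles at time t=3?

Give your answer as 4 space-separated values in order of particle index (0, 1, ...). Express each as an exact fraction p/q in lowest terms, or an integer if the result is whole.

Collision at t=5/3: particles 1 and 2 swap velocities; positions: p0=20/3 p1=28/3 p2=28/3 p3=22; velocities now: v0=4 v1=-4 v2=-1 v3=3
Collision at t=2: particles 0 and 1 swap velocities; positions: p0=8 p1=8 p2=9 p3=23; velocities now: v0=-4 v1=4 v2=-1 v3=3
Collision at t=11/5: particles 1 and 2 swap velocities; positions: p0=36/5 p1=44/5 p2=44/5 p3=118/5; velocities now: v0=-4 v1=-1 v2=4 v3=3
Advance to t=3 (no further collisions before then); velocities: v0=-4 v1=-1 v2=4 v3=3; positions = 4 8 12 26

Answer: 4 8 12 26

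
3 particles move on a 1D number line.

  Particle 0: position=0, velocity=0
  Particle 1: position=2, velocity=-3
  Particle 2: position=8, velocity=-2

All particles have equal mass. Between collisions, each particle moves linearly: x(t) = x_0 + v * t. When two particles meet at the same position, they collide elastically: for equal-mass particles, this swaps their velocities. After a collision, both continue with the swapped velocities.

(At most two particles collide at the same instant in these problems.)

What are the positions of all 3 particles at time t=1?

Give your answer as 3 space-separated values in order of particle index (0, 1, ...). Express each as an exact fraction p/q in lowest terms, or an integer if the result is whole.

Collision at t=2/3: particles 0 and 1 swap velocities; positions: p0=0 p1=0 p2=20/3; velocities now: v0=-3 v1=0 v2=-2
Advance to t=1 (no further collisions before then); velocities: v0=-3 v1=0 v2=-2; positions = -1 0 6

Answer: -1 0 6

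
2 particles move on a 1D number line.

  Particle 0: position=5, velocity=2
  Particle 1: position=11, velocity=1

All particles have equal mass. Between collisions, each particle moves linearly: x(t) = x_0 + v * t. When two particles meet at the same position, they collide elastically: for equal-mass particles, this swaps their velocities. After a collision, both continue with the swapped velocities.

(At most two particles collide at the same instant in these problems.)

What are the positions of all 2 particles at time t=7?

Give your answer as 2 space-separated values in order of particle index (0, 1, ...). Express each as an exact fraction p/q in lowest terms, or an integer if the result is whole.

Answer: 18 19

Derivation:
Collision at t=6: particles 0 and 1 swap velocities; positions: p0=17 p1=17; velocities now: v0=1 v1=2
Advance to t=7 (no further collisions before then); velocities: v0=1 v1=2; positions = 18 19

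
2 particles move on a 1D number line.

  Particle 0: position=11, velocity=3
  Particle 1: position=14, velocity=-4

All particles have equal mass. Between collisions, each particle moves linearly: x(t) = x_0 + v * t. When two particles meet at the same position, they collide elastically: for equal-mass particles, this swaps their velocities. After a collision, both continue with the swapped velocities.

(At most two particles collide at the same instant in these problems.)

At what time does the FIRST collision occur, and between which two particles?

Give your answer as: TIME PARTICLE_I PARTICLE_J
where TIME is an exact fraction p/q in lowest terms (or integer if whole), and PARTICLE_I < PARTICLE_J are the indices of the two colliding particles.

Pair (0,1): pos 11,14 vel 3,-4 -> gap=3, closing at 7/unit, collide at t=3/7
Earliest collision: t=3/7 between 0 and 1

Answer: 3/7 0 1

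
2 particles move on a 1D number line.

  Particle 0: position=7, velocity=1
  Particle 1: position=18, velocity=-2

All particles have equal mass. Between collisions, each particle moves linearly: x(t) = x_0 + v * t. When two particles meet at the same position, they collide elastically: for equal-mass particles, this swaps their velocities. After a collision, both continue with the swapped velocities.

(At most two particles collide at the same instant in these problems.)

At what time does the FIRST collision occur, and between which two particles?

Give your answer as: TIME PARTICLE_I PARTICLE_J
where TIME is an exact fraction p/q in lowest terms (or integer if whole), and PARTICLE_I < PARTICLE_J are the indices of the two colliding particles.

Answer: 11/3 0 1

Derivation:
Pair (0,1): pos 7,18 vel 1,-2 -> gap=11, closing at 3/unit, collide at t=11/3
Earliest collision: t=11/3 between 0 and 1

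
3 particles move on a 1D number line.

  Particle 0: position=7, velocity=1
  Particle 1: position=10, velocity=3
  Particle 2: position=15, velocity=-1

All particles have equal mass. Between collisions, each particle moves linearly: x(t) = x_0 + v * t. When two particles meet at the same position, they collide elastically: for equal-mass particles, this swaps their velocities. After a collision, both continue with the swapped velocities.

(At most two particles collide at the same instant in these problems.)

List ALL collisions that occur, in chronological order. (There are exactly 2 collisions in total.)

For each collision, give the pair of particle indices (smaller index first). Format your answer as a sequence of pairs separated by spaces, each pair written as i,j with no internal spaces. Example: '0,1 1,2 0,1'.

Collision at t=5/4: particles 1 and 2 swap velocities; positions: p0=33/4 p1=55/4 p2=55/4; velocities now: v0=1 v1=-1 v2=3
Collision at t=4: particles 0 and 1 swap velocities; positions: p0=11 p1=11 p2=22; velocities now: v0=-1 v1=1 v2=3

Answer: 1,2 0,1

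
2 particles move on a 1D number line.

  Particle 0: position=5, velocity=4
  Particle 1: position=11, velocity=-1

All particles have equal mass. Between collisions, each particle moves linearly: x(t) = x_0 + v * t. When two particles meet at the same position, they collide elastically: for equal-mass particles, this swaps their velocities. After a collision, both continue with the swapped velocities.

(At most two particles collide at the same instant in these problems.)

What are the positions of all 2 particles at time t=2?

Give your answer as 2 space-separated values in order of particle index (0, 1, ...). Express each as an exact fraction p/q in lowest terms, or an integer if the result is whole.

Answer: 9 13

Derivation:
Collision at t=6/5: particles 0 and 1 swap velocities; positions: p0=49/5 p1=49/5; velocities now: v0=-1 v1=4
Advance to t=2 (no further collisions before then); velocities: v0=-1 v1=4; positions = 9 13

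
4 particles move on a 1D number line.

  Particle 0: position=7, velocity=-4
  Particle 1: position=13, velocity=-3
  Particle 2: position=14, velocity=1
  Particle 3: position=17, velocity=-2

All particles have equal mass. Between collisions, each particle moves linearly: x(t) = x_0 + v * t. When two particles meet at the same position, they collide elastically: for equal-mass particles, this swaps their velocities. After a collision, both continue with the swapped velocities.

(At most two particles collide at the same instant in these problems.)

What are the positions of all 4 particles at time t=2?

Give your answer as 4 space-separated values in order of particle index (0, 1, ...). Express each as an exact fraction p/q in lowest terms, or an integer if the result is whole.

Answer: -1 7 13 16

Derivation:
Collision at t=1: particles 2 and 3 swap velocities; positions: p0=3 p1=10 p2=15 p3=15; velocities now: v0=-4 v1=-3 v2=-2 v3=1
Advance to t=2 (no further collisions before then); velocities: v0=-4 v1=-3 v2=-2 v3=1; positions = -1 7 13 16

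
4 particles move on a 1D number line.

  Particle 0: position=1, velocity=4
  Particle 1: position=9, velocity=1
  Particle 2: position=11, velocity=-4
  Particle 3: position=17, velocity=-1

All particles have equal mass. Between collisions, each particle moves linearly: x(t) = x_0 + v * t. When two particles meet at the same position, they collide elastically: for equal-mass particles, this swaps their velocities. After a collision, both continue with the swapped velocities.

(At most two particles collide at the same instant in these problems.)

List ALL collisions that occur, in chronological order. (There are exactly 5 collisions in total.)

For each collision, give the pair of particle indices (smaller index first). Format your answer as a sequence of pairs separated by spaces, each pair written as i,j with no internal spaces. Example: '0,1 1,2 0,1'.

Answer: 1,2 0,1 1,2 2,3 1,2

Derivation:
Collision at t=2/5: particles 1 and 2 swap velocities; positions: p0=13/5 p1=47/5 p2=47/5 p3=83/5; velocities now: v0=4 v1=-4 v2=1 v3=-1
Collision at t=5/4: particles 0 and 1 swap velocities; positions: p0=6 p1=6 p2=41/4 p3=63/4; velocities now: v0=-4 v1=4 v2=1 v3=-1
Collision at t=8/3: particles 1 and 2 swap velocities; positions: p0=1/3 p1=35/3 p2=35/3 p3=43/3; velocities now: v0=-4 v1=1 v2=4 v3=-1
Collision at t=16/5: particles 2 and 3 swap velocities; positions: p0=-9/5 p1=61/5 p2=69/5 p3=69/5; velocities now: v0=-4 v1=1 v2=-1 v3=4
Collision at t=4: particles 1 and 2 swap velocities; positions: p0=-5 p1=13 p2=13 p3=17; velocities now: v0=-4 v1=-1 v2=1 v3=4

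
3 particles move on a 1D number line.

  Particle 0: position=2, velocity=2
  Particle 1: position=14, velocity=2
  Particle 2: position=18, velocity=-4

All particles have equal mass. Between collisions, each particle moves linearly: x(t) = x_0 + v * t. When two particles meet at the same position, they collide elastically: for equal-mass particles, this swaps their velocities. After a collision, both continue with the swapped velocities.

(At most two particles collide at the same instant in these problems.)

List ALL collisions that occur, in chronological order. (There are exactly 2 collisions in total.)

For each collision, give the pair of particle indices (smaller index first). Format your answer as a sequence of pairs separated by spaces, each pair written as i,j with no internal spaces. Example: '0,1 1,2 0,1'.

Collision at t=2/3: particles 1 and 2 swap velocities; positions: p0=10/3 p1=46/3 p2=46/3; velocities now: v0=2 v1=-4 v2=2
Collision at t=8/3: particles 0 and 1 swap velocities; positions: p0=22/3 p1=22/3 p2=58/3; velocities now: v0=-4 v1=2 v2=2

Answer: 1,2 0,1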